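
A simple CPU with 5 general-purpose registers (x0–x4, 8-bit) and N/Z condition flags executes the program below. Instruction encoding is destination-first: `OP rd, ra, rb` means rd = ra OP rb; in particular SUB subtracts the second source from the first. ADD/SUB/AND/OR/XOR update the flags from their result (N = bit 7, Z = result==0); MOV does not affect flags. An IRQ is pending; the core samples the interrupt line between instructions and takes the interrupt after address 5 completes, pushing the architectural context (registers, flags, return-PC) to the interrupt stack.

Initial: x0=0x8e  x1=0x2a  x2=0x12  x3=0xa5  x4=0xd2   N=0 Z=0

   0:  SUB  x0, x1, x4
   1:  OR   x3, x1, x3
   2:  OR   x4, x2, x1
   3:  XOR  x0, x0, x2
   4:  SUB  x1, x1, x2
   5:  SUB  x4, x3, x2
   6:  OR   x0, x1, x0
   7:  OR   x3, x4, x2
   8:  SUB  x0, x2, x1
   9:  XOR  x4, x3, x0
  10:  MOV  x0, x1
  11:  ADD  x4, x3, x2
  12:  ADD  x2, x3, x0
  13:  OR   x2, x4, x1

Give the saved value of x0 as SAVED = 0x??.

after  0: x0=0x58 x1=0x2a x2=0x12 x3=0xa5 x4=0xd2  N=0 Z=0
after  1: x0=0x58 x1=0x2a x2=0x12 x3=0xaf x4=0xd2  N=1 Z=0
after  2: x0=0x58 x1=0x2a x2=0x12 x3=0xaf x4=0x3a  N=0 Z=0
after  3: x0=0x4a x1=0x2a x2=0x12 x3=0xaf x4=0x3a  N=0 Z=0
after  4: x0=0x4a x1=0x18 x2=0x12 x3=0xaf x4=0x3a  N=0 Z=0
after  5: x0=0x4a x1=0x18 x2=0x12 x3=0xaf x4=0x9d  N=1 Z=0
-- IRQ taken; context saved, return-PC = 6 --

SAVED = 0x4a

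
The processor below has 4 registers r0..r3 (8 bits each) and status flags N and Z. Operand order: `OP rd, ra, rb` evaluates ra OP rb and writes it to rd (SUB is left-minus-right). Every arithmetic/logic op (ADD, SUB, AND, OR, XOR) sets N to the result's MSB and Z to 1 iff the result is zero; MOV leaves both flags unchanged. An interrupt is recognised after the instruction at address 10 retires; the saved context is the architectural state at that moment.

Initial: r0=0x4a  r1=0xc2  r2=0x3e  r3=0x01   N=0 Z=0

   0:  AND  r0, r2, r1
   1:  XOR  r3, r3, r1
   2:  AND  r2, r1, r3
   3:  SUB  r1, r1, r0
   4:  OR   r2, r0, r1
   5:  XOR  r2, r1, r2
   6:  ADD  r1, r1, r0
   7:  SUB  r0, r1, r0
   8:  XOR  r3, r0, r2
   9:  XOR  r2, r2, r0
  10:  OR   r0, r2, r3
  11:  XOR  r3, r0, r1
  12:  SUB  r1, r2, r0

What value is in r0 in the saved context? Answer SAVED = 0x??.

SAVED = 0xc2

after  0: r0=0x02 r1=0xc2 r2=0x3e r3=0x01  N=0 Z=0
after  1: r0=0x02 r1=0xc2 r2=0x3e r3=0xc3  N=1 Z=0
after  2: r0=0x02 r1=0xc2 r2=0xc2 r3=0xc3  N=1 Z=0
after  3: r0=0x02 r1=0xc0 r2=0xc2 r3=0xc3  N=1 Z=0
after  4: r0=0x02 r1=0xc0 r2=0xc2 r3=0xc3  N=1 Z=0
after  5: r0=0x02 r1=0xc0 r2=0x02 r3=0xc3  N=0 Z=0
after  6: r0=0x02 r1=0xc2 r2=0x02 r3=0xc3  N=1 Z=0
after  7: r0=0xc0 r1=0xc2 r2=0x02 r3=0xc3  N=1 Z=0
after  8: r0=0xc0 r1=0xc2 r2=0x02 r3=0xc2  N=1 Z=0
after  9: r0=0xc0 r1=0xc2 r2=0xc2 r3=0xc2  N=1 Z=0
after 10: r0=0xc2 r1=0xc2 r2=0xc2 r3=0xc2  N=1 Z=0
-- IRQ taken; context saved, return-PC = 11 --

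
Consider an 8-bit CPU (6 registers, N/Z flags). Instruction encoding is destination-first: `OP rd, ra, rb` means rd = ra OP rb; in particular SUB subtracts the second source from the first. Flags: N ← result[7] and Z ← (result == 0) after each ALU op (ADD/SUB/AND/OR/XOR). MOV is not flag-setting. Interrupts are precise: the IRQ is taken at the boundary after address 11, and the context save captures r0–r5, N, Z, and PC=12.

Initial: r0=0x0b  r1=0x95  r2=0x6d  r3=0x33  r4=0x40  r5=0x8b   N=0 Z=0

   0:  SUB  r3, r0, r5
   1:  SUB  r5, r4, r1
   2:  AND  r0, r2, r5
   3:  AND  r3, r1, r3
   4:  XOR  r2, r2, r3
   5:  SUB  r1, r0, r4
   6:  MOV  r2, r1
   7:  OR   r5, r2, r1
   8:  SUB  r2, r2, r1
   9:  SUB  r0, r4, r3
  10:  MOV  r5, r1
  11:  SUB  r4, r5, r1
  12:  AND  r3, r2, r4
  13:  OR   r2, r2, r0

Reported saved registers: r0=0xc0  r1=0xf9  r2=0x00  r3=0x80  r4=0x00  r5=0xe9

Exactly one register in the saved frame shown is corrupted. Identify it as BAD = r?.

after  0: r0=0x0b r1=0x95 r2=0x6d r3=0x80 r4=0x40 r5=0x8b  N=1 Z=0
after  1: r0=0x0b r1=0x95 r2=0x6d r3=0x80 r4=0x40 r5=0xab  N=1 Z=0
after  2: r0=0x29 r1=0x95 r2=0x6d r3=0x80 r4=0x40 r5=0xab  N=0 Z=0
after  3: r0=0x29 r1=0x95 r2=0x6d r3=0x80 r4=0x40 r5=0xab  N=1 Z=0
after  4: r0=0x29 r1=0x95 r2=0xed r3=0x80 r4=0x40 r5=0xab  N=1 Z=0
after  5: r0=0x29 r1=0xe9 r2=0xed r3=0x80 r4=0x40 r5=0xab  N=1 Z=0
after  6: r0=0x29 r1=0xe9 r2=0xe9 r3=0x80 r4=0x40 r5=0xab  N=1 Z=0
after  7: r0=0x29 r1=0xe9 r2=0xe9 r3=0x80 r4=0x40 r5=0xe9  N=1 Z=0
after  8: r0=0x29 r1=0xe9 r2=0x00 r3=0x80 r4=0x40 r5=0xe9  N=0 Z=1
after  9: r0=0xc0 r1=0xe9 r2=0x00 r3=0x80 r4=0x40 r5=0xe9  N=1 Z=0
after 10: r0=0xc0 r1=0xe9 r2=0x00 r3=0x80 r4=0x40 r5=0xe9  N=1 Z=0
after 11: r0=0xc0 r1=0xe9 r2=0x00 r3=0x80 r4=0x00 r5=0xe9  N=0 Z=1
-- IRQ taken; context saved, return-PC = 12 --
mismatch: r1: reported 0xf9 vs actual 0xe9

BAD = r1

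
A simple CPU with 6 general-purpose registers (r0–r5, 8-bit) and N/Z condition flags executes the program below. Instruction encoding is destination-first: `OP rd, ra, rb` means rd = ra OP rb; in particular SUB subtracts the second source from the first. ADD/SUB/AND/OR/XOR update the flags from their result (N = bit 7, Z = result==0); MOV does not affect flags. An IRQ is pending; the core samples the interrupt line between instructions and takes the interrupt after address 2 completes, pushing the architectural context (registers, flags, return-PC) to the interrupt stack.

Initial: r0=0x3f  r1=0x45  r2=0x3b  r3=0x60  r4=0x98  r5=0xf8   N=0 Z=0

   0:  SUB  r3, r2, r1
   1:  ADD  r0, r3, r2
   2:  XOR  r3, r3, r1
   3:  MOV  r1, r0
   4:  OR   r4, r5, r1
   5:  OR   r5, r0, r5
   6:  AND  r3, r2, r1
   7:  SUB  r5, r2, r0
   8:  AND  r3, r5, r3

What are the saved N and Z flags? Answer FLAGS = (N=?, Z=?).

after  0: r0=0x3f r1=0x45 r2=0x3b r3=0xf6 r4=0x98 r5=0xf8  N=1 Z=0
after  1: r0=0x31 r1=0x45 r2=0x3b r3=0xf6 r4=0x98 r5=0xf8  N=0 Z=0
after  2: r0=0x31 r1=0x45 r2=0x3b r3=0xb3 r4=0x98 r5=0xf8  N=1 Z=0
-- IRQ taken; context saved, return-PC = 3 --

FLAGS = (N=1, Z=0)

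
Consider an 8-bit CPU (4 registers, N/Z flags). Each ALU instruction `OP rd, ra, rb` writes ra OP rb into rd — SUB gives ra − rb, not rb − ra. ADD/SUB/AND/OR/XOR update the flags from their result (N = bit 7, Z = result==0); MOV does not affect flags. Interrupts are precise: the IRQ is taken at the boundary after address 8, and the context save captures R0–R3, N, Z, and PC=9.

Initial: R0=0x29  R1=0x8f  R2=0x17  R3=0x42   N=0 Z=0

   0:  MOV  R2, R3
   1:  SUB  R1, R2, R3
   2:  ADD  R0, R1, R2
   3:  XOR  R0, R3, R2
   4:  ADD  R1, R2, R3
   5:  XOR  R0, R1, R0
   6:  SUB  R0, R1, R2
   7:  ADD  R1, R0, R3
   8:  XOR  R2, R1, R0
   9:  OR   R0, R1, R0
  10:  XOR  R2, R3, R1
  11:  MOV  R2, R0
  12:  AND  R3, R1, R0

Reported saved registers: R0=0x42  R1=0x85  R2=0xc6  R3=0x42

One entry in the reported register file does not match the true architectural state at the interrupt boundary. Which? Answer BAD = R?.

after  0: R0=0x29 R1=0x8f R2=0x42 R3=0x42  N=0 Z=0
after  1: R0=0x29 R1=0x00 R2=0x42 R3=0x42  N=0 Z=1
after  2: R0=0x42 R1=0x00 R2=0x42 R3=0x42  N=0 Z=0
after  3: R0=0x00 R1=0x00 R2=0x42 R3=0x42  N=0 Z=1
after  4: R0=0x00 R1=0x84 R2=0x42 R3=0x42  N=1 Z=0
after  5: R0=0x84 R1=0x84 R2=0x42 R3=0x42  N=1 Z=0
after  6: R0=0x42 R1=0x84 R2=0x42 R3=0x42  N=0 Z=0
after  7: R0=0x42 R1=0x84 R2=0x42 R3=0x42  N=1 Z=0
after  8: R0=0x42 R1=0x84 R2=0xc6 R3=0x42  N=1 Z=0
-- IRQ taken; context saved, return-PC = 9 --
mismatch: R1: reported 0x85 vs actual 0x84

BAD = R1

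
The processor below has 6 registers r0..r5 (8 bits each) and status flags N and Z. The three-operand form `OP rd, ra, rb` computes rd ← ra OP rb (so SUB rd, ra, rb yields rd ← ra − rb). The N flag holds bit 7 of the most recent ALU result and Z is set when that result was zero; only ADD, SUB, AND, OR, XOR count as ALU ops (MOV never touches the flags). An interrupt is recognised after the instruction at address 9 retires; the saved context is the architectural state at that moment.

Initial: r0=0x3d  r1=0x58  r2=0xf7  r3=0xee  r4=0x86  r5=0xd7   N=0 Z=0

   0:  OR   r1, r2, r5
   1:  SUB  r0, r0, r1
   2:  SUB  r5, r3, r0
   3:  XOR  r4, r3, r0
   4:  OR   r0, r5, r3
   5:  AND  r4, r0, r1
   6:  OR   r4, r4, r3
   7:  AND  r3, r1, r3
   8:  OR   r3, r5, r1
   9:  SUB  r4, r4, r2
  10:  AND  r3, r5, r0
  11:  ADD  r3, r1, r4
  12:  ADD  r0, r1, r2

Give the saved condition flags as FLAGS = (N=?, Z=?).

FLAGS = (N=1, Z=0)

after  0: r0=0x3d r1=0xf7 r2=0xf7 r3=0xee r4=0x86 r5=0xd7  N=1 Z=0
after  1: r0=0x46 r1=0xf7 r2=0xf7 r3=0xee r4=0x86 r5=0xd7  N=0 Z=0
after  2: r0=0x46 r1=0xf7 r2=0xf7 r3=0xee r4=0x86 r5=0xa8  N=1 Z=0
after  3: r0=0x46 r1=0xf7 r2=0xf7 r3=0xee r4=0xa8 r5=0xa8  N=1 Z=0
after  4: r0=0xee r1=0xf7 r2=0xf7 r3=0xee r4=0xa8 r5=0xa8  N=1 Z=0
after  5: r0=0xee r1=0xf7 r2=0xf7 r3=0xee r4=0xe6 r5=0xa8  N=1 Z=0
after  6: r0=0xee r1=0xf7 r2=0xf7 r3=0xee r4=0xee r5=0xa8  N=1 Z=0
after  7: r0=0xee r1=0xf7 r2=0xf7 r3=0xe6 r4=0xee r5=0xa8  N=1 Z=0
after  8: r0=0xee r1=0xf7 r2=0xf7 r3=0xff r4=0xee r5=0xa8  N=1 Z=0
after  9: r0=0xee r1=0xf7 r2=0xf7 r3=0xff r4=0xf7 r5=0xa8  N=1 Z=0
-- IRQ taken; context saved, return-PC = 10 --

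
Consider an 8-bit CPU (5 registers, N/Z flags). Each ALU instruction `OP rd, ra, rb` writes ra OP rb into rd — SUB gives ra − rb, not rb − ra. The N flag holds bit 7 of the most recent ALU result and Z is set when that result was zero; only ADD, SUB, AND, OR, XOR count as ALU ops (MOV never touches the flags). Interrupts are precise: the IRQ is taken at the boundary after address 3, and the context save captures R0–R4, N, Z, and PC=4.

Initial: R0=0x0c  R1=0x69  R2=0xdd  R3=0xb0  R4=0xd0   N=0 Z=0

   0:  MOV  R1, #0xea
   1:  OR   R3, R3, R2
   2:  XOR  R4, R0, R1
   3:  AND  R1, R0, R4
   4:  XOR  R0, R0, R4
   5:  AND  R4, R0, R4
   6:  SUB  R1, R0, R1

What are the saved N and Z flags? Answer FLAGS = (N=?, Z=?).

after  0: R0=0x0c R1=0xea R2=0xdd R3=0xb0 R4=0xd0  N=0 Z=0
after  1: R0=0x0c R1=0xea R2=0xdd R3=0xfd R4=0xd0  N=1 Z=0
after  2: R0=0x0c R1=0xea R2=0xdd R3=0xfd R4=0xe6  N=1 Z=0
after  3: R0=0x0c R1=0x04 R2=0xdd R3=0xfd R4=0xe6  N=0 Z=0
-- IRQ taken; context saved, return-PC = 4 --

FLAGS = (N=0, Z=0)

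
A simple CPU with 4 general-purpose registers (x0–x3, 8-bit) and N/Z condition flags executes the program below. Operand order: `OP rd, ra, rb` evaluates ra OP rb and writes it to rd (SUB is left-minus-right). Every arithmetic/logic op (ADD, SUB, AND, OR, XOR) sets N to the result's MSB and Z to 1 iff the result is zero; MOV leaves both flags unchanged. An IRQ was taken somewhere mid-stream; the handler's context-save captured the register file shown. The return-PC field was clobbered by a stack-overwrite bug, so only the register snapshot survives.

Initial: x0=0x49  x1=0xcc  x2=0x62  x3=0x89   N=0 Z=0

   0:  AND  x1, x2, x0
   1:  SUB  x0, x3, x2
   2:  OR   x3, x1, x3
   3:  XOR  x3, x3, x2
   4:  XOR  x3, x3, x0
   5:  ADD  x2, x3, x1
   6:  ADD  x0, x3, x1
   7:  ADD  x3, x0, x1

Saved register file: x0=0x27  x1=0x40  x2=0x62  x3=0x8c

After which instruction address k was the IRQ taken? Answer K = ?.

after  0: x0=0x49 x1=0x40 x2=0x62 x3=0x89  N=0 Z=0
after  1: x0=0x27 x1=0x40 x2=0x62 x3=0x89  N=0 Z=0
after  2: x0=0x27 x1=0x40 x2=0x62 x3=0xc9  N=1 Z=0
after  3: x0=0x27 x1=0x40 x2=0x62 x3=0xab  N=1 Z=0
after  4: x0=0x27 x1=0x40 x2=0x62 x3=0x8c  N=1 Z=0
-- IRQ taken; context saved, return-PC = 5 --

K = 4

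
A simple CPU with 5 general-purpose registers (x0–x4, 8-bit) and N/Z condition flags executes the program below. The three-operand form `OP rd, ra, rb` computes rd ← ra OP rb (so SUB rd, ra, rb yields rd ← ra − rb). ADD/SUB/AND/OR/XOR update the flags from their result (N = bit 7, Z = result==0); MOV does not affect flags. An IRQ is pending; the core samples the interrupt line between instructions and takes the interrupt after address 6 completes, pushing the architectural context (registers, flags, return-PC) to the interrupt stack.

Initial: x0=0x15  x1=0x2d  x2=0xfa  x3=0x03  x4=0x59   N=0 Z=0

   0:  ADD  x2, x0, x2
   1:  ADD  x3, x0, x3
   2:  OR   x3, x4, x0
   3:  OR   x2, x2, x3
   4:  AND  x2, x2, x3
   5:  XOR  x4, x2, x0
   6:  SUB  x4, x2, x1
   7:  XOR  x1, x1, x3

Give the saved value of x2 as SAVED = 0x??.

after  0: x0=0x15 x1=0x2d x2=0x0f x3=0x03 x4=0x59  N=0 Z=0
after  1: x0=0x15 x1=0x2d x2=0x0f x3=0x18 x4=0x59  N=0 Z=0
after  2: x0=0x15 x1=0x2d x2=0x0f x3=0x5d x4=0x59  N=0 Z=0
after  3: x0=0x15 x1=0x2d x2=0x5f x3=0x5d x4=0x59  N=0 Z=0
after  4: x0=0x15 x1=0x2d x2=0x5d x3=0x5d x4=0x59  N=0 Z=0
after  5: x0=0x15 x1=0x2d x2=0x5d x3=0x5d x4=0x48  N=0 Z=0
after  6: x0=0x15 x1=0x2d x2=0x5d x3=0x5d x4=0x30  N=0 Z=0
-- IRQ taken; context saved, return-PC = 7 --

SAVED = 0x5d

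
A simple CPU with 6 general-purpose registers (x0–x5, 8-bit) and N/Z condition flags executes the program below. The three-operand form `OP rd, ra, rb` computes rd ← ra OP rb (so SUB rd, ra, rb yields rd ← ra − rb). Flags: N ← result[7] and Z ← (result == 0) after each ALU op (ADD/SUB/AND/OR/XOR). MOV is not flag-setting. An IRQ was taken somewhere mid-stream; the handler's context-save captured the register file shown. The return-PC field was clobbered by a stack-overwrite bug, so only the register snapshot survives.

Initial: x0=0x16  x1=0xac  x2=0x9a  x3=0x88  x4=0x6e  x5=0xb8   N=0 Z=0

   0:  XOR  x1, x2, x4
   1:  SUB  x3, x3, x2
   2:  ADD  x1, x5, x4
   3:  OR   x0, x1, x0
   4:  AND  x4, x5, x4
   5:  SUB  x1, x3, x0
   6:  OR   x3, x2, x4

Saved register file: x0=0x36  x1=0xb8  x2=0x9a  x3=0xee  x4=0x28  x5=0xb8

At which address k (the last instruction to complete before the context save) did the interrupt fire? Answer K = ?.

after  0: x0=0x16 x1=0xf4 x2=0x9a x3=0x88 x4=0x6e x5=0xb8  N=1 Z=0
after  1: x0=0x16 x1=0xf4 x2=0x9a x3=0xee x4=0x6e x5=0xb8  N=1 Z=0
after  2: x0=0x16 x1=0x26 x2=0x9a x3=0xee x4=0x6e x5=0xb8  N=0 Z=0
after  3: x0=0x36 x1=0x26 x2=0x9a x3=0xee x4=0x6e x5=0xb8  N=0 Z=0
after  4: x0=0x36 x1=0x26 x2=0x9a x3=0xee x4=0x28 x5=0xb8  N=0 Z=0
after  5: x0=0x36 x1=0xb8 x2=0x9a x3=0xee x4=0x28 x5=0xb8  N=1 Z=0
-- IRQ taken; context saved, return-PC = 6 --

K = 5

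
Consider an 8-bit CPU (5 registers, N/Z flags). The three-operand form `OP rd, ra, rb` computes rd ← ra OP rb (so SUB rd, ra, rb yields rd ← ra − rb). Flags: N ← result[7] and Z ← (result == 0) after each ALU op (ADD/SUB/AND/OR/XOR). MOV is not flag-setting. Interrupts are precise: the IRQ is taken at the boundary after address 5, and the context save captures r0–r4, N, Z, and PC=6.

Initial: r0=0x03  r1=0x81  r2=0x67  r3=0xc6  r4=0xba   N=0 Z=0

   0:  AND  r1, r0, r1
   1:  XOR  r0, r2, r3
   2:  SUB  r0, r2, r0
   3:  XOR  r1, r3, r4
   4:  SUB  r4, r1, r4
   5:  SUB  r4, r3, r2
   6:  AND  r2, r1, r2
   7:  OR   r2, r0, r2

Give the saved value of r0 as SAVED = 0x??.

after  0: r0=0x03 r1=0x01 r2=0x67 r3=0xc6 r4=0xba  N=0 Z=0
after  1: r0=0xa1 r1=0x01 r2=0x67 r3=0xc6 r4=0xba  N=1 Z=0
after  2: r0=0xc6 r1=0x01 r2=0x67 r3=0xc6 r4=0xba  N=1 Z=0
after  3: r0=0xc6 r1=0x7c r2=0x67 r3=0xc6 r4=0xba  N=0 Z=0
after  4: r0=0xc6 r1=0x7c r2=0x67 r3=0xc6 r4=0xc2  N=1 Z=0
after  5: r0=0xc6 r1=0x7c r2=0x67 r3=0xc6 r4=0x5f  N=0 Z=0
-- IRQ taken; context saved, return-PC = 6 --

SAVED = 0xc6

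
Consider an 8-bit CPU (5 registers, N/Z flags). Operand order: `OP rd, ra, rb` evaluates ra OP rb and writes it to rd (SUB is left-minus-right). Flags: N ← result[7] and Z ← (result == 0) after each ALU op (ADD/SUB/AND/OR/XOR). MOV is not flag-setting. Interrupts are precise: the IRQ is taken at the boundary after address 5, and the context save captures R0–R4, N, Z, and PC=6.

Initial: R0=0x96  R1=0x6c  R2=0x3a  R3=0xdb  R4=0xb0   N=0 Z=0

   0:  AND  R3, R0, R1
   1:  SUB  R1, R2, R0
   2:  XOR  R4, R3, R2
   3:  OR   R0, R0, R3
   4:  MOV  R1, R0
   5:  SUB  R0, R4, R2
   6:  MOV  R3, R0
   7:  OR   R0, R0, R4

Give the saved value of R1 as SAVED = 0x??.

after  0: R0=0x96 R1=0x6c R2=0x3a R3=0x04 R4=0xb0  N=0 Z=0
after  1: R0=0x96 R1=0xa4 R2=0x3a R3=0x04 R4=0xb0  N=1 Z=0
after  2: R0=0x96 R1=0xa4 R2=0x3a R3=0x04 R4=0x3e  N=0 Z=0
after  3: R0=0x96 R1=0xa4 R2=0x3a R3=0x04 R4=0x3e  N=1 Z=0
after  4: R0=0x96 R1=0x96 R2=0x3a R3=0x04 R4=0x3e  N=1 Z=0
after  5: R0=0x04 R1=0x96 R2=0x3a R3=0x04 R4=0x3e  N=0 Z=0
-- IRQ taken; context saved, return-PC = 6 --

SAVED = 0x96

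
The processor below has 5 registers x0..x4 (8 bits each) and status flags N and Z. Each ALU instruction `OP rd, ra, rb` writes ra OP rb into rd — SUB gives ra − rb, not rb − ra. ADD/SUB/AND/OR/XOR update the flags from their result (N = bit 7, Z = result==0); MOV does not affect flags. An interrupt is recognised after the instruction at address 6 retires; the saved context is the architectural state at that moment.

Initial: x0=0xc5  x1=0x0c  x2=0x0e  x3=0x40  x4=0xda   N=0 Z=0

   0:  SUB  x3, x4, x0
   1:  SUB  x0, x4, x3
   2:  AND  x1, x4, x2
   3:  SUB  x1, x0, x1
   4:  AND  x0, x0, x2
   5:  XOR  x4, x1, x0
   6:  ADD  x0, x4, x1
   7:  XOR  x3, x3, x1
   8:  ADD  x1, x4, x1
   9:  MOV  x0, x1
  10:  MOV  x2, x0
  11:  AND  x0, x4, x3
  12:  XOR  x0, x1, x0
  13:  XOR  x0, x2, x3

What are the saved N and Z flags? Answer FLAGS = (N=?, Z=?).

after  0: x0=0xc5 x1=0x0c x2=0x0e x3=0x15 x4=0xda  N=0 Z=0
after  1: x0=0xc5 x1=0x0c x2=0x0e x3=0x15 x4=0xda  N=1 Z=0
after  2: x0=0xc5 x1=0x0a x2=0x0e x3=0x15 x4=0xda  N=0 Z=0
after  3: x0=0xc5 x1=0xbb x2=0x0e x3=0x15 x4=0xda  N=1 Z=0
after  4: x0=0x04 x1=0xbb x2=0x0e x3=0x15 x4=0xda  N=0 Z=0
after  5: x0=0x04 x1=0xbb x2=0x0e x3=0x15 x4=0xbf  N=1 Z=0
after  6: x0=0x7a x1=0xbb x2=0x0e x3=0x15 x4=0xbf  N=0 Z=0
-- IRQ taken; context saved, return-PC = 7 --

FLAGS = (N=0, Z=0)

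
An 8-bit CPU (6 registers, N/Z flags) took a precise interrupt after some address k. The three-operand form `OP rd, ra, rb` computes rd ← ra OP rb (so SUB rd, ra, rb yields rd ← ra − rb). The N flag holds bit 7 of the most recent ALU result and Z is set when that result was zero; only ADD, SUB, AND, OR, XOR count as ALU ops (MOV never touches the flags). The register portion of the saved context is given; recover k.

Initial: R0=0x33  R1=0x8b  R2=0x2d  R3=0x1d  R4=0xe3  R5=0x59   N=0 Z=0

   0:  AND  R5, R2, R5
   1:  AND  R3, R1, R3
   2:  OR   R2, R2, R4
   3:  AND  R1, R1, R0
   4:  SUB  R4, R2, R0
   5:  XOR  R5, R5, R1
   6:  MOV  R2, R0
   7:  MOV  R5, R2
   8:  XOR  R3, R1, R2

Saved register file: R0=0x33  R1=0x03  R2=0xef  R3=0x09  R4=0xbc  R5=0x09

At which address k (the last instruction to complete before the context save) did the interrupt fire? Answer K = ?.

after  0: R0=0x33 R1=0x8b R2=0x2d R3=0x1d R4=0xe3 R5=0x09  N=0 Z=0
after  1: R0=0x33 R1=0x8b R2=0x2d R3=0x09 R4=0xe3 R5=0x09  N=0 Z=0
after  2: R0=0x33 R1=0x8b R2=0xef R3=0x09 R4=0xe3 R5=0x09  N=1 Z=0
after  3: R0=0x33 R1=0x03 R2=0xef R3=0x09 R4=0xe3 R5=0x09  N=0 Z=0
after  4: R0=0x33 R1=0x03 R2=0xef R3=0x09 R4=0xbc R5=0x09  N=1 Z=0
-- IRQ taken; context saved, return-PC = 5 --

K = 4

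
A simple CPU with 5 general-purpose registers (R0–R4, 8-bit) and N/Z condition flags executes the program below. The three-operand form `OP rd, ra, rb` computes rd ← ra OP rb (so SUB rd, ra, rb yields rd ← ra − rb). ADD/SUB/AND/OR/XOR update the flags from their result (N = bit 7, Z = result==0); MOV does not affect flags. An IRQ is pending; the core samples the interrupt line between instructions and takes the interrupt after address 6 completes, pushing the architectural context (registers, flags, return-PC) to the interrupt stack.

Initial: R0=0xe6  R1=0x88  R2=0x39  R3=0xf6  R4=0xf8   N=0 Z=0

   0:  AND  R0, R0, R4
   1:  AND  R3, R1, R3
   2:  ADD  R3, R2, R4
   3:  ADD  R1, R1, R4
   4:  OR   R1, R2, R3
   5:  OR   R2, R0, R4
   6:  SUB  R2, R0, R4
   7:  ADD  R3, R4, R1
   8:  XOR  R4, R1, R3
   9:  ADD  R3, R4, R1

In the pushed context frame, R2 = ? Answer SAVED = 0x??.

after  0: R0=0xe0 R1=0x88 R2=0x39 R3=0xf6 R4=0xf8  N=1 Z=0
after  1: R0=0xe0 R1=0x88 R2=0x39 R3=0x80 R4=0xf8  N=1 Z=0
after  2: R0=0xe0 R1=0x88 R2=0x39 R3=0x31 R4=0xf8  N=0 Z=0
after  3: R0=0xe0 R1=0x80 R2=0x39 R3=0x31 R4=0xf8  N=1 Z=0
after  4: R0=0xe0 R1=0x39 R2=0x39 R3=0x31 R4=0xf8  N=0 Z=0
after  5: R0=0xe0 R1=0x39 R2=0xf8 R3=0x31 R4=0xf8  N=1 Z=0
after  6: R0=0xe0 R1=0x39 R2=0xe8 R3=0x31 R4=0xf8  N=1 Z=0
-- IRQ taken; context saved, return-PC = 7 --

SAVED = 0xe8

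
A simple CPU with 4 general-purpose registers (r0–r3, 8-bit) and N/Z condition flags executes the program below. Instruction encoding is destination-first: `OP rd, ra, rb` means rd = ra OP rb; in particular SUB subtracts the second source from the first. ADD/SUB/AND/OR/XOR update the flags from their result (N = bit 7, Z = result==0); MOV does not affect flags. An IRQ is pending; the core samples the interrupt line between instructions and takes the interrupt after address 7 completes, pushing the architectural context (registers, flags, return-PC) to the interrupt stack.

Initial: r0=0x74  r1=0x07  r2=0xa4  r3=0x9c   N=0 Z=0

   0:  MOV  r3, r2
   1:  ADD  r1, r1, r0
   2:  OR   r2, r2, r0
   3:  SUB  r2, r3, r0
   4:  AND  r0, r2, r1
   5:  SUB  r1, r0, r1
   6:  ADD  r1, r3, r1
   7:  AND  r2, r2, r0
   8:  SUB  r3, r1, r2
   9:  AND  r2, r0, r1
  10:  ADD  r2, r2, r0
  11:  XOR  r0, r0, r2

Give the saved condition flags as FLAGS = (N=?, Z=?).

FLAGS = (N=0, Z=0)

after  0: r0=0x74 r1=0x07 r2=0xa4 r3=0xa4  N=0 Z=0
after  1: r0=0x74 r1=0x7b r2=0xa4 r3=0xa4  N=0 Z=0
after  2: r0=0x74 r1=0x7b r2=0xf4 r3=0xa4  N=1 Z=0
after  3: r0=0x74 r1=0x7b r2=0x30 r3=0xa4  N=0 Z=0
after  4: r0=0x30 r1=0x7b r2=0x30 r3=0xa4  N=0 Z=0
after  5: r0=0x30 r1=0xb5 r2=0x30 r3=0xa4  N=1 Z=0
after  6: r0=0x30 r1=0x59 r2=0x30 r3=0xa4  N=0 Z=0
after  7: r0=0x30 r1=0x59 r2=0x30 r3=0xa4  N=0 Z=0
-- IRQ taken; context saved, return-PC = 8 --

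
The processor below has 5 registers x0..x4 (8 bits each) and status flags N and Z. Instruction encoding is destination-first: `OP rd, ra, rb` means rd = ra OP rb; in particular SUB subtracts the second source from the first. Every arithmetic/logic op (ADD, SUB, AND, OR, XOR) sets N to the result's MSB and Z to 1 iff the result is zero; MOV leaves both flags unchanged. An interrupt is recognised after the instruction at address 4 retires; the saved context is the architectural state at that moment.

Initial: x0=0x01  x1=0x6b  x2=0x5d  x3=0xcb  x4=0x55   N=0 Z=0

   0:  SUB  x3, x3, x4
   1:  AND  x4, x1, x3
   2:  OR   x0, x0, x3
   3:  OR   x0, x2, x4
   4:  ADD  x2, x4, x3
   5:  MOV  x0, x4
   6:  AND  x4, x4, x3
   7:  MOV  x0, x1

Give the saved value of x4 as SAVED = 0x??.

after  0: x0=0x01 x1=0x6b x2=0x5d x3=0x76 x4=0x55  N=0 Z=0
after  1: x0=0x01 x1=0x6b x2=0x5d x3=0x76 x4=0x62  N=0 Z=0
after  2: x0=0x77 x1=0x6b x2=0x5d x3=0x76 x4=0x62  N=0 Z=0
after  3: x0=0x7f x1=0x6b x2=0x5d x3=0x76 x4=0x62  N=0 Z=0
after  4: x0=0x7f x1=0x6b x2=0xd8 x3=0x76 x4=0x62  N=1 Z=0
-- IRQ taken; context saved, return-PC = 5 --

SAVED = 0x62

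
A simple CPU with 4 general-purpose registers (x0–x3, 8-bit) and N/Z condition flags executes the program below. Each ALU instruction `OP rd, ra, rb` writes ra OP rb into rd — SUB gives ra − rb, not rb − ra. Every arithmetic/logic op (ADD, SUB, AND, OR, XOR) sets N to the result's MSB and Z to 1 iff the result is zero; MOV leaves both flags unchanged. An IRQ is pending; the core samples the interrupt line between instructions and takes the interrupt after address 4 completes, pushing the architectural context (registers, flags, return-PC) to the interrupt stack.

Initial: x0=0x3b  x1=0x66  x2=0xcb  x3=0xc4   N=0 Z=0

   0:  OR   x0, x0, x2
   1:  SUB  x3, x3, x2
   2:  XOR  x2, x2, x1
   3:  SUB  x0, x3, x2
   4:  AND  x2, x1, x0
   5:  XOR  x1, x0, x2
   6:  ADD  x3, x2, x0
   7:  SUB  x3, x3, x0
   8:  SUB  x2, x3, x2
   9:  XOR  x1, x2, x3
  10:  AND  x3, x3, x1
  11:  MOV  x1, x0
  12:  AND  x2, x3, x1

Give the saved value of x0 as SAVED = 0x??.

after  0: x0=0xfb x1=0x66 x2=0xcb x3=0xc4  N=1 Z=0
after  1: x0=0xfb x1=0x66 x2=0xcb x3=0xf9  N=1 Z=0
after  2: x0=0xfb x1=0x66 x2=0xad x3=0xf9  N=1 Z=0
after  3: x0=0x4c x1=0x66 x2=0xad x3=0xf9  N=0 Z=0
after  4: x0=0x4c x1=0x66 x2=0x44 x3=0xf9  N=0 Z=0
-- IRQ taken; context saved, return-PC = 5 --

SAVED = 0x4c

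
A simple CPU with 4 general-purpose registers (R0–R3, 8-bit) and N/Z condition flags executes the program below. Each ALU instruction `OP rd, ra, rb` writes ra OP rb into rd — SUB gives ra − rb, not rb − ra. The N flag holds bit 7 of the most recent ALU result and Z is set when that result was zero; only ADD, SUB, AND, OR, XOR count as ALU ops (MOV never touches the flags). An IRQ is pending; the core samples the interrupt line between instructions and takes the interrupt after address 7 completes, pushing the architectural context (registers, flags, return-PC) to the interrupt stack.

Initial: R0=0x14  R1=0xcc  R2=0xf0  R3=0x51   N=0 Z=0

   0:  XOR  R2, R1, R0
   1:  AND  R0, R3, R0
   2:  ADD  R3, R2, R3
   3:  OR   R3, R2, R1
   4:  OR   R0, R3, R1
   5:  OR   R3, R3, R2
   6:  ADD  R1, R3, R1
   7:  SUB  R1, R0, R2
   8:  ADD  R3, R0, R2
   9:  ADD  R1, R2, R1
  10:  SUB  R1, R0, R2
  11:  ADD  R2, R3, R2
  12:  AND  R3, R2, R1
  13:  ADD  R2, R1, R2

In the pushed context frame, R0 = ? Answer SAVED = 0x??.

after  0: R0=0x14 R1=0xcc R2=0xd8 R3=0x51  N=1 Z=0
after  1: R0=0x10 R1=0xcc R2=0xd8 R3=0x51  N=0 Z=0
after  2: R0=0x10 R1=0xcc R2=0xd8 R3=0x29  N=0 Z=0
after  3: R0=0x10 R1=0xcc R2=0xd8 R3=0xdc  N=1 Z=0
after  4: R0=0xdc R1=0xcc R2=0xd8 R3=0xdc  N=1 Z=0
after  5: R0=0xdc R1=0xcc R2=0xd8 R3=0xdc  N=1 Z=0
after  6: R0=0xdc R1=0xa8 R2=0xd8 R3=0xdc  N=1 Z=0
after  7: R0=0xdc R1=0x04 R2=0xd8 R3=0xdc  N=0 Z=0
-- IRQ taken; context saved, return-PC = 8 --

SAVED = 0xdc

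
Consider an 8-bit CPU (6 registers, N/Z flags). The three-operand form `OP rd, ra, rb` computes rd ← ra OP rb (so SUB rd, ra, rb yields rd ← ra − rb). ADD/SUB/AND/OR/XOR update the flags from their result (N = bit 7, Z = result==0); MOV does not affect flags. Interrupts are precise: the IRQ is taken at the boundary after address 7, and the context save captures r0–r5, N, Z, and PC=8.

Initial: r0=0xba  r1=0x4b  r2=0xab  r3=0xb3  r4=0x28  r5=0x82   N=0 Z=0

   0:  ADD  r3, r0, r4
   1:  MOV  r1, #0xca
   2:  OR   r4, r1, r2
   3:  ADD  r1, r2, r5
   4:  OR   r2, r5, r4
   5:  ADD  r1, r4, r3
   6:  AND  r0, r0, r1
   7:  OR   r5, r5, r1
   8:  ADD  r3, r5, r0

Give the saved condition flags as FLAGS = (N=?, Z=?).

after  0: r0=0xba r1=0x4b r2=0xab r3=0xe2 r4=0x28 r5=0x82  N=1 Z=0
after  1: r0=0xba r1=0xca r2=0xab r3=0xe2 r4=0x28 r5=0x82  N=1 Z=0
after  2: r0=0xba r1=0xca r2=0xab r3=0xe2 r4=0xeb r5=0x82  N=1 Z=0
after  3: r0=0xba r1=0x2d r2=0xab r3=0xe2 r4=0xeb r5=0x82  N=0 Z=0
after  4: r0=0xba r1=0x2d r2=0xeb r3=0xe2 r4=0xeb r5=0x82  N=1 Z=0
after  5: r0=0xba r1=0xcd r2=0xeb r3=0xe2 r4=0xeb r5=0x82  N=1 Z=0
after  6: r0=0x88 r1=0xcd r2=0xeb r3=0xe2 r4=0xeb r5=0x82  N=1 Z=0
after  7: r0=0x88 r1=0xcd r2=0xeb r3=0xe2 r4=0xeb r5=0xcf  N=1 Z=0
-- IRQ taken; context saved, return-PC = 8 --

FLAGS = (N=1, Z=0)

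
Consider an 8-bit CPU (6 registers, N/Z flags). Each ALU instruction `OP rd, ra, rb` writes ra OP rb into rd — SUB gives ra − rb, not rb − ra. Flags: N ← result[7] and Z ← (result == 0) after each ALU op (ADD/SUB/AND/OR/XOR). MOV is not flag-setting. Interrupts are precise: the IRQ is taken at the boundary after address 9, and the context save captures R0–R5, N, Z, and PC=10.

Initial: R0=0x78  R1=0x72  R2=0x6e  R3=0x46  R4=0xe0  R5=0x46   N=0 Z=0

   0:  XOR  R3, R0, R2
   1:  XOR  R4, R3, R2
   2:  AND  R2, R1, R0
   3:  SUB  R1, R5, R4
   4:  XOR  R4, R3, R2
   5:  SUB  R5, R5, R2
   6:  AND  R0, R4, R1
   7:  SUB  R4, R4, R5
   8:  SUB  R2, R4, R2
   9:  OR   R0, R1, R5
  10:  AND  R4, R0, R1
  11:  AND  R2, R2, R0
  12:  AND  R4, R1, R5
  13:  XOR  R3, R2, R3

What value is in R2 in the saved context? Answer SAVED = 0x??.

after  0: R0=0x78 R1=0x72 R2=0x6e R3=0x16 R4=0xe0 R5=0x46  N=0 Z=0
after  1: R0=0x78 R1=0x72 R2=0x6e R3=0x16 R4=0x78 R5=0x46  N=0 Z=0
after  2: R0=0x78 R1=0x72 R2=0x70 R3=0x16 R4=0x78 R5=0x46  N=0 Z=0
after  3: R0=0x78 R1=0xce R2=0x70 R3=0x16 R4=0x78 R5=0x46  N=1 Z=0
after  4: R0=0x78 R1=0xce R2=0x70 R3=0x16 R4=0x66 R5=0x46  N=0 Z=0
after  5: R0=0x78 R1=0xce R2=0x70 R3=0x16 R4=0x66 R5=0xd6  N=1 Z=0
after  6: R0=0x46 R1=0xce R2=0x70 R3=0x16 R4=0x66 R5=0xd6  N=0 Z=0
after  7: R0=0x46 R1=0xce R2=0x70 R3=0x16 R4=0x90 R5=0xd6  N=1 Z=0
after  8: R0=0x46 R1=0xce R2=0x20 R3=0x16 R4=0x90 R5=0xd6  N=0 Z=0
after  9: R0=0xde R1=0xce R2=0x20 R3=0x16 R4=0x90 R5=0xd6  N=1 Z=0
-- IRQ taken; context saved, return-PC = 10 --

SAVED = 0x20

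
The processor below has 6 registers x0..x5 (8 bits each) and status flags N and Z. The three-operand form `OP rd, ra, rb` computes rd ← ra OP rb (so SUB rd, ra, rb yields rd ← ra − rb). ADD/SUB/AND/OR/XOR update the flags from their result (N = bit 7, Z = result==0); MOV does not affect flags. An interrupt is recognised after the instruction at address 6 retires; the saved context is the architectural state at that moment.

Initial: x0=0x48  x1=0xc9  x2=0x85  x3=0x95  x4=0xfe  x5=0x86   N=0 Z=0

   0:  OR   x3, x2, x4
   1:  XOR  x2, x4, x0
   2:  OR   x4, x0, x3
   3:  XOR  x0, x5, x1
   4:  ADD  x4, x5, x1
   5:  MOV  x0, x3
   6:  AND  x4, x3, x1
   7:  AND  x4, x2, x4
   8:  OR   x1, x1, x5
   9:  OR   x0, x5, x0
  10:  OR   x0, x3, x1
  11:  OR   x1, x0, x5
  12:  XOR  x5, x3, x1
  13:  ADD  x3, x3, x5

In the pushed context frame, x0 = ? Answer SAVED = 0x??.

after  0: x0=0x48 x1=0xc9 x2=0x85 x3=0xff x4=0xfe x5=0x86  N=1 Z=0
after  1: x0=0x48 x1=0xc9 x2=0xb6 x3=0xff x4=0xfe x5=0x86  N=1 Z=0
after  2: x0=0x48 x1=0xc9 x2=0xb6 x3=0xff x4=0xff x5=0x86  N=1 Z=0
after  3: x0=0x4f x1=0xc9 x2=0xb6 x3=0xff x4=0xff x5=0x86  N=0 Z=0
after  4: x0=0x4f x1=0xc9 x2=0xb6 x3=0xff x4=0x4f x5=0x86  N=0 Z=0
after  5: x0=0xff x1=0xc9 x2=0xb6 x3=0xff x4=0x4f x5=0x86  N=0 Z=0
after  6: x0=0xff x1=0xc9 x2=0xb6 x3=0xff x4=0xc9 x5=0x86  N=1 Z=0
-- IRQ taken; context saved, return-PC = 7 --

SAVED = 0xff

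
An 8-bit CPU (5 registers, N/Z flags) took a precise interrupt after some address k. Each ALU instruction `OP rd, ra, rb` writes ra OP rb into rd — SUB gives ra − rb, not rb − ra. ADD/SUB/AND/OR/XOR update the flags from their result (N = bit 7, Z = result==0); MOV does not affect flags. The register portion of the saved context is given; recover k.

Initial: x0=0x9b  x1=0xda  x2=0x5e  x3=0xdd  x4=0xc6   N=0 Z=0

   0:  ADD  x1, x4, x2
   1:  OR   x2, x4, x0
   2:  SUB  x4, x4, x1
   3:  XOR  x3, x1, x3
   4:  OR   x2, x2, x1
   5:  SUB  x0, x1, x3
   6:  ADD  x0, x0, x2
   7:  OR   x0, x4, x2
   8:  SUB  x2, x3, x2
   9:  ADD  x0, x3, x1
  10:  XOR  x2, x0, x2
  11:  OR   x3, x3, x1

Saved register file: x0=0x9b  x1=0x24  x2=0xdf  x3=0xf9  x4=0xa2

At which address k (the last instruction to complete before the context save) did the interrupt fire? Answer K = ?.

after  0: x0=0x9b x1=0x24 x2=0x5e x3=0xdd x4=0xc6  N=0 Z=0
after  1: x0=0x9b x1=0x24 x2=0xdf x3=0xdd x4=0xc6  N=1 Z=0
after  2: x0=0x9b x1=0x24 x2=0xdf x3=0xdd x4=0xa2  N=1 Z=0
after  3: x0=0x9b x1=0x24 x2=0xdf x3=0xf9 x4=0xa2  N=1 Z=0
-- IRQ taken; context saved, return-PC = 4 --

K = 3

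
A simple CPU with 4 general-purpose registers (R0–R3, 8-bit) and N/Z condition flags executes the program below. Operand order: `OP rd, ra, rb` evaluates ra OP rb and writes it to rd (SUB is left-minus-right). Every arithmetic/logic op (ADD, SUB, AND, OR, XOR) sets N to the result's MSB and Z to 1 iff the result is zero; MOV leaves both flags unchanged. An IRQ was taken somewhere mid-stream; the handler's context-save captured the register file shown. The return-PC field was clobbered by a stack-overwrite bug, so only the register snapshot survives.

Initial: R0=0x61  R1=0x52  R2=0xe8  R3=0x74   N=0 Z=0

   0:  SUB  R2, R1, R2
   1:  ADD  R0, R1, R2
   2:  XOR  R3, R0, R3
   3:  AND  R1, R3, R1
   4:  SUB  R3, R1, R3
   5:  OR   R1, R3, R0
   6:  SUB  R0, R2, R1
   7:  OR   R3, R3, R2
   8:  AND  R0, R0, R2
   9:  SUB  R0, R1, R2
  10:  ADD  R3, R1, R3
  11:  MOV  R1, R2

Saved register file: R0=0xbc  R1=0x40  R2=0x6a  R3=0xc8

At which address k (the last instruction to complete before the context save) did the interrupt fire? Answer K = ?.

K = 3

after  0: R0=0x61 R1=0x52 R2=0x6a R3=0x74  N=0 Z=0
after  1: R0=0xbc R1=0x52 R2=0x6a R3=0x74  N=1 Z=0
after  2: R0=0xbc R1=0x52 R2=0x6a R3=0xc8  N=1 Z=0
after  3: R0=0xbc R1=0x40 R2=0x6a R3=0xc8  N=0 Z=0
-- IRQ taken; context saved, return-PC = 4 --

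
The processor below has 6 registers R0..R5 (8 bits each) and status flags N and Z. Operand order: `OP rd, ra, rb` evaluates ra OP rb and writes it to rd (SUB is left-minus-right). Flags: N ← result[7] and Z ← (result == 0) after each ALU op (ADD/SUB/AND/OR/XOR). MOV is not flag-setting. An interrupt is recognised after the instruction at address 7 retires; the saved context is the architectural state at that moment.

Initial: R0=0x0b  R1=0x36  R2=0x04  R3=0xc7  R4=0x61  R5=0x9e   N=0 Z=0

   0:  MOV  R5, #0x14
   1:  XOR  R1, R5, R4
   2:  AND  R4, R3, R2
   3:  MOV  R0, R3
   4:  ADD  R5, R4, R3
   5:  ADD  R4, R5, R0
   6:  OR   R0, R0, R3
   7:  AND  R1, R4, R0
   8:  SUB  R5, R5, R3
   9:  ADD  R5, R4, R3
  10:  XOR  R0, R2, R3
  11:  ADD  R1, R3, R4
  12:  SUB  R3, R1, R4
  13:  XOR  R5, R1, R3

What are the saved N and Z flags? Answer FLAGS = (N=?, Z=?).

after  0: R0=0x0b R1=0x36 R2=0x04 R3=0xc7 R4=0x61 R5=0x14  N=0 Z=0
after  1: R0=0x0b R1=0x75 R2=0x04 R3=0xc7 R4=0x61 R5=0x14  N=0 Z=0
after  2: R0=0x0b R1=0x75 R2=0x04 R3=0xc7 R4=0x04 R5=0x14  N=0 Z=0
after  3: R0=0xc7 R1=0x75 R2=0x04 R3=0xc7 R4=0x04 R5=0x14  N=0 Z=0
after  4: R0=0xc7 R1=0x75 R2=0x04 R3=0xc7 R4=0x04 R5=0xcb  N=1 Z=0
after  5: R0=0xc7 R1=0x75 R2=0x04 R3=0xc7 R4=0x92 R5=0xcb  N=1 Z=0
after  6: R0=0xc7 R1=0x75 R2=0x04 R3=0xc7 R4=0x92 R5=0xcb  N=1 Z=0
after  7: R0=0xc7 R1=0x82 R2=0x04 R3=0xc7 R4=0x92 R5=0xcb  N=1 Z=0
-- IRQ taken; context saved, return-PC = 8 --

FLAGS = (N=1, Z=0)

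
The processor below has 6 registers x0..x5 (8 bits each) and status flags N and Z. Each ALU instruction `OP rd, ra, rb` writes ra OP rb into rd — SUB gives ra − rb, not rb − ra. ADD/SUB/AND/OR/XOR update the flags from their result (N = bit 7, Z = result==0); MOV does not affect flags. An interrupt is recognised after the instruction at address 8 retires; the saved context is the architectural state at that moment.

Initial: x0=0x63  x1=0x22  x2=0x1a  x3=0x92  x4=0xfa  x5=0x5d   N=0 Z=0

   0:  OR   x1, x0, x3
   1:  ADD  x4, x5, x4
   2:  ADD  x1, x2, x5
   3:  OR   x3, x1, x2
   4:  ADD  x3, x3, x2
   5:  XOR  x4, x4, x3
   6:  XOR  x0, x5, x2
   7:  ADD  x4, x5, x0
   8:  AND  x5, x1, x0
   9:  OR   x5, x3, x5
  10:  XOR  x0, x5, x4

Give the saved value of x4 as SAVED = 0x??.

after  0: x0=0x63 x1=0xf3 x2=0x1a x3=0x92 x4=0xfa x5=0x5d  N=1 Z=0
after  1: x0=0x63 x1=0xf3 x2=0x1a x3=0x92 x4=0x57 x5=0x5d  N=0 Z=0
after  2: x0=0x63 x1=0x77 x2=0x1a x3=0x92 x4=0x57 x5=0x5d  N=0 Z=0
after  3: x0=0x63 x1=0x77 x2=0x1a x3=0x7f x4=0x57 x5=0x5d  N=0 Z=0
after  4: x0=0x63 x1=0x77 x2=0x1a x3=0x99 x4=0x57 x5=0x5d  N=1 Z=0
after  5: x0=0x63 x1=0x77 x2=0x1a x3=0x99 x4=0xce x5=0x5d  N=1 Z=0
after  6: x0=0x47 x1=0x77 x2=0x1a x3=0x99 x4=0xce x5=0x5d  N=0 Z=0
after  7: x0=0x47 x1=0x77 x2=0x1a x3=0x99 x4=0xa4 x5=0x5d  N=1 Z=0
after  8: x0=0x47 x1=0x77 x2=0x1a x3=0x99 x4=0xa4 x5=0x47  N=0 Z=0
-- IRQ taken; context saved, return-PC = 9 --

SAVED = 0xa4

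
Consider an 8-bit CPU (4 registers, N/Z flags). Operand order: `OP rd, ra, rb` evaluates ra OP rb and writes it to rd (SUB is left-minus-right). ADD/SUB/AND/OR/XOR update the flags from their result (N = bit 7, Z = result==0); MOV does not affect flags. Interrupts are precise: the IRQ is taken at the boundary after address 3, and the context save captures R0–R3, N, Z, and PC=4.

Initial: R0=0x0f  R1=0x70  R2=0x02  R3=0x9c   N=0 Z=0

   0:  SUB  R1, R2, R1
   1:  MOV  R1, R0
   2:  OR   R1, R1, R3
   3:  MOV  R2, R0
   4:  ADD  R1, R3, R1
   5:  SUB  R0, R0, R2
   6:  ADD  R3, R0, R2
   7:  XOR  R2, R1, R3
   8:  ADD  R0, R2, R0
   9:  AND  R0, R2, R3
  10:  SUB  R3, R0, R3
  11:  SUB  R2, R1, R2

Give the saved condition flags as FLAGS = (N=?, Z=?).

FLAGS = (N=1, Z=0)

after  0: R0=0x0f R1=0x92 R2=0x02 R3=0x9c  N=1 Z=0
after  1: R0=0x0f R1=0x0f R2=0x02 R3=0x9c  N=1 Z=0
after  2: R0=0x0f R1=0x9f R2=0x02 R3=0x9c  N=1 Z=0
after  3: R0=0x0f R1=0x9f R2=0x0f R3=0x9c  N=1 Z=0
-- IRQ taken; context saved, return-PC = 4 --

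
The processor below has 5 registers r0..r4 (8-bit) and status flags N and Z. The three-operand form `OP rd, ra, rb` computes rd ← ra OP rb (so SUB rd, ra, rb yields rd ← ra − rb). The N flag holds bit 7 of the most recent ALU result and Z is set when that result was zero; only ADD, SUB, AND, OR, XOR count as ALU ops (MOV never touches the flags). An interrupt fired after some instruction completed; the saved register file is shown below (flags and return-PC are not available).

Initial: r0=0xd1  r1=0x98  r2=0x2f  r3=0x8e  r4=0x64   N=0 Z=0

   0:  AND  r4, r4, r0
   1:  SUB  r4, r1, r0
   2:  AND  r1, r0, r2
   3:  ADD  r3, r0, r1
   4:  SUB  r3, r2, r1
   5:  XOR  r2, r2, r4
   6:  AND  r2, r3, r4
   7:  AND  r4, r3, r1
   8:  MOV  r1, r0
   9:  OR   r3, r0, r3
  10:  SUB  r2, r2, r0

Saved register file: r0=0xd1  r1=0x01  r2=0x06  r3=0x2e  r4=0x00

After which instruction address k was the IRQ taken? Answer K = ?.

K = 7

after  0: r0=0xd1 r1=0x98 r2=0x2f r3=0x8e r4=0x40  N=0 Z=0
after  1: r0=0xd1 r1=0x98 r2=0x2f r3=0x8e r4=0xc7  N=1 Z=0
after  2: r0=0xd1 r1=0x01 r2=0x2f r3=0x8e r4=0xc7  N=0 Z=0
after  3: r0=0xd1 r1=0x01 r2=0x2f r3=0xd2 r4=0xc7  N=1 Z=0
after  4: r0=0xd1 r1=0x01 r2=0x2f r3=0x2e r4=0xc7  N=0 Z=0
after  5: r0=0xd1 r1=0x01 r2=0xe8 r3=0x2e r4=0xc7  N=1 Z=0
after  6: r0=0xd1 r1=0x01 r2=0x06 r3=0x2e r4=0xc7  N=0 Z=0
after  7: r0=0xd1 r1=0x01 r2=0x06 r3=0x2e r4=0x00  N=0 Z=1
-- IRQ taken; context saved, return-PC = 8 --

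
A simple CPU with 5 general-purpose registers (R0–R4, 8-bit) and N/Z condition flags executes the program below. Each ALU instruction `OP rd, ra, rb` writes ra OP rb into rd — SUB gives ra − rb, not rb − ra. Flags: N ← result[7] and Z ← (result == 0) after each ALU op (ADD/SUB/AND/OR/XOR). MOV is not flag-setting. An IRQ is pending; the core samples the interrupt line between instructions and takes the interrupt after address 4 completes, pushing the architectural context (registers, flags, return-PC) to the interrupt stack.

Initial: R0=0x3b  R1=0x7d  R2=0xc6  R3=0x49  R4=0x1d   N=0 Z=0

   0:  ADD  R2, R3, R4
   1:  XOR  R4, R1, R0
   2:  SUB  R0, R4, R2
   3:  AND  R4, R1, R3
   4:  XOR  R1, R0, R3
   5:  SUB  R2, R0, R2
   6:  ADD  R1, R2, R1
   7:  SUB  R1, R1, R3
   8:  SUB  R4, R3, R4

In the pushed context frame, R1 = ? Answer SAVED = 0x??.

SAVED = 0xa9

after  0: R0=0x3b R1=0x7d R2=0x66 R3=0x49 R4=0x1d  N=0 Z=0
after  1: R0=0x3b R1=0x7d R2=0x66 R3=0x49 R4=0x46  N=0 Z=0
after  2: R0=0xe0 R1=0x7d R2=0x66 R3=0x49 R4=0x46  N=1 Z=0
after  3: R0=0xe0 R1=0x7d R2=0x66 R3=0x49 R4=0x49  N=0 Z=0
after  4: R0=0xe0 R1=0xa9 R2=0x66 R3=0x49 R4=0x49  N=1 Z=0
-- IRQ taken; context saved, return-PC = 5 --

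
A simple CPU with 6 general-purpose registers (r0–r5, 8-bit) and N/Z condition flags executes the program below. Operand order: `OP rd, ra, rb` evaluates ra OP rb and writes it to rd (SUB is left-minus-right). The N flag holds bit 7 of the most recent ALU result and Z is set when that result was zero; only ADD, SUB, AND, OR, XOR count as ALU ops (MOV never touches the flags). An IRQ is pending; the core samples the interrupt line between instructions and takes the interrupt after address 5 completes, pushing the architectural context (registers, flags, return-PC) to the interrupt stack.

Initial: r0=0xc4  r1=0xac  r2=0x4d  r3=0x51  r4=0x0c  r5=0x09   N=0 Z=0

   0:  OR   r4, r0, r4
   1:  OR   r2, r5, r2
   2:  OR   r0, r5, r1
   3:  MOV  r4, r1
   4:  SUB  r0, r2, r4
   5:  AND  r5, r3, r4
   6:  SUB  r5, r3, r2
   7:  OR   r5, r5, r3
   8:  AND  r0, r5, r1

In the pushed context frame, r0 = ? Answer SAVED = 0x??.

after  0: r0=0xc4 r1=0xac r2=0x4d r3=0x51 r4=0xcc r5=0x09  N=1 Z=0
after  1: r0=0xc4 r1=0xac r2=0x4d r3=0x51 r4=0xcc r5=0x09  N=0 Z=0
after  2: r0=0xad r1=0xac r2=0x4d r3=0x51 r4=0xcc r5=0x09  N=1 Z=0
after  3: r0=0xad r1=0xac r2=0x4d r3=0x51 r4=0xac r5=0x09  N=1 Z=0
after  4: r0=0xa1 r1=0xac r2=0x4d r3=0x51 r4=0xac r5=0x09  N=1 Z=0
after  5: r0=0xa1 r1=0xac r2=0x4d r3=0x51 r4=0xac r5=0x00  N=0 Z=1
-- IRQ taken; context saved, return-PC = 6 --

SAVED = 0xa1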